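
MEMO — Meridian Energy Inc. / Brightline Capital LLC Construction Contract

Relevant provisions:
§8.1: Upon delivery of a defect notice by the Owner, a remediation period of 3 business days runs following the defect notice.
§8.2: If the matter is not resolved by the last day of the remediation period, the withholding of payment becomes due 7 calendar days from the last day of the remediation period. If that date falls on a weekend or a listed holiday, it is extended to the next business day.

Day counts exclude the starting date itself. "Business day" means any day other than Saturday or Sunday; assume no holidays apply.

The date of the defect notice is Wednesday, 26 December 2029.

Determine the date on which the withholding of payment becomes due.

From Wednesday, 26 December 2029, 3 business days (Dec 27, Dec 28, Dec 31, skipping weekends) brings us to Monday, 31 December 2029, which is the last day of the remediation period.
The date on which the withholding of payment becomes due: 31 December 2029 + 7 days = 7 January 2030. 7 January 2030 is a Monday, so no roll-forward applies.

7 January 2030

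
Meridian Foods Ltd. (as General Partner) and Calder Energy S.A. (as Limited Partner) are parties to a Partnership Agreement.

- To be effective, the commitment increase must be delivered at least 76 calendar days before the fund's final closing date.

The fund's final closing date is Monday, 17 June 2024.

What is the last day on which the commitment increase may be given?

2 April 2024

Counting back 76 calendar days from 17 June 2024 gives 2 April 2024.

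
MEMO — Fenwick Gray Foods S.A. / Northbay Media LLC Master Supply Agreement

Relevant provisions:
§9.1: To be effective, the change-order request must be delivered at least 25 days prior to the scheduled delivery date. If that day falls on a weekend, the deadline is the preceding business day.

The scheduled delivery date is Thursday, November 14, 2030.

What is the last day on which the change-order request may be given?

October 18, 2030

Counting back 25 calendar days from November 14, 2030 gives October 20, 2030. That is a Sunday, so the deadline moves back to Friday, October 18, 2030.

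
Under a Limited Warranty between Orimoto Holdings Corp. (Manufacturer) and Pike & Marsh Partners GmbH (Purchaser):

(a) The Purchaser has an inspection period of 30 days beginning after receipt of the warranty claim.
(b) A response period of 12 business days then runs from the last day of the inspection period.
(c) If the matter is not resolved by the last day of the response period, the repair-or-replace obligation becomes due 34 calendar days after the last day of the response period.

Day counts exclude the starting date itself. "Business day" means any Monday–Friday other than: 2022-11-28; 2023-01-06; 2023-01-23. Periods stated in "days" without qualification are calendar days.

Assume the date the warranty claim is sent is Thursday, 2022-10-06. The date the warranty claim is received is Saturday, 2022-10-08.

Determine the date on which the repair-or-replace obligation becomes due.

The last day of the inspection period: 2022-10-08 + 30 days = 2022-11-07.
The last day of the response period: counting 12 business days from Monday, 2022-11-07 (Nov 8, Nov 9, Nov 10, Nov 11, …, Nov 21, Nov 22, Nov 23, skipping weekends) reaches Wednesday, 2022-11-23.
Adding 34 calendar days to 2022-11-23 gives 2022-12-27, which is the date on which the repair-or-replace obligation becomes due.

2022-12-27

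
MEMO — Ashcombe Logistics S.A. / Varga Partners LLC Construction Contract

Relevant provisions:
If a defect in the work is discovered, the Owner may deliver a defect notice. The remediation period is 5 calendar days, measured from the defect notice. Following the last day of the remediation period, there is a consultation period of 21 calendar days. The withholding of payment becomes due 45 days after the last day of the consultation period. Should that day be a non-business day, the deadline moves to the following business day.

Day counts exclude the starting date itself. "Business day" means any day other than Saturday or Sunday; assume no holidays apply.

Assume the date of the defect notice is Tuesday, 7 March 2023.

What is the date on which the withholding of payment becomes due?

17 May 2023

Adding 5 calendar days to 7 March 2023 gives 12 March 2023, which is the last day of the remediation period.
Adding 21 calendar days to 12 March 2023 gives 2 April 2023, which is the last day of the consultation period.
The date on which the withholding of payment becomes due: 2 April 2023 + 45 days = 17 May 2023. 17 May 2023 is a Wednesday, so no roll-forward applies.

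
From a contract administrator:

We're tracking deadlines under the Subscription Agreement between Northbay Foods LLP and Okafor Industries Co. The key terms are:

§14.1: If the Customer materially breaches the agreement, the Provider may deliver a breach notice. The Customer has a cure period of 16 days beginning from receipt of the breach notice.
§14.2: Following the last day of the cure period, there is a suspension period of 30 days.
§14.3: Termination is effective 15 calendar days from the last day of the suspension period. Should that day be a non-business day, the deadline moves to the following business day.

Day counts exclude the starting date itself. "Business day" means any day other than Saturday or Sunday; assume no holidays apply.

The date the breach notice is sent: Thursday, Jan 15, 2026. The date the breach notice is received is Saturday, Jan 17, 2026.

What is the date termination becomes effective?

The last day of the cure period: 16 calendar days after Jan 17, 2026 is Feb 2, 2026.
The last day of the suspension period: 30 calendar days after Feb 2, 2026 is Mar 4, 2026.
The date termination becomes effective: Mar 4, 2026 + 15 days = Mar 19, 2026. Mar 19, 2026 is a Thursday, so no roll-forward applies.

Mar 19, 2026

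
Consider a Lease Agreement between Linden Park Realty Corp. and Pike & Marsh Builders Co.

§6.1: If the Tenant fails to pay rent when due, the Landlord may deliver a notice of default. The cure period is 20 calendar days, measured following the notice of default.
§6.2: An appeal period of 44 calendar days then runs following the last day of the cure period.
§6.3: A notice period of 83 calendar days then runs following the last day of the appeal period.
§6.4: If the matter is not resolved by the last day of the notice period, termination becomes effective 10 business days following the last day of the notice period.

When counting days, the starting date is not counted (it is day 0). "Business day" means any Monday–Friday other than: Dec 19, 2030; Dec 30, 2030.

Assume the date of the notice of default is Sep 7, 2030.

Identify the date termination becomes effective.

Feb 14, 2031

Adding 20 calendar days to Sep 7, 2030 gives Sep 27, 2030, which is the last day of the cure period.
The last day of the appeal period: Sep 27, 2030 + 44 days = Nov 10, 2030.
The last day of the notice period: Nov 10, 2030 + 83 days = Feb 1, 2031.
The date termination becomes effective: counting 10 business days from Saturday, Feb 1, 2031 (Feb 3, Feb 4, Feb 5, Feb 6, Feb 7, Feb 10, Feb 11, Feb 12, Feb 13, Feb 14, skipping weekends) reaches Friday, Feb 14, 2031.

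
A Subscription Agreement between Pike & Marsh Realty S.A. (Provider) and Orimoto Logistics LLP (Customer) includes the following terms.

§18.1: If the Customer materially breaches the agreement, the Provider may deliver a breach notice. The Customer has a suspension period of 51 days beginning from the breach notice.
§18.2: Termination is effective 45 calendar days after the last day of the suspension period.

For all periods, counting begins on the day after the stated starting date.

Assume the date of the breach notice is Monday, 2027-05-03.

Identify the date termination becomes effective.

2027-08-07

Adding 51 calendar days to 2027-05-03 gives 2027-06-23, which is the last day of the suspension period.
Adding 45 calendar days to 2027-06-23 gives 2027-08-07, which is the date termination becomes effective.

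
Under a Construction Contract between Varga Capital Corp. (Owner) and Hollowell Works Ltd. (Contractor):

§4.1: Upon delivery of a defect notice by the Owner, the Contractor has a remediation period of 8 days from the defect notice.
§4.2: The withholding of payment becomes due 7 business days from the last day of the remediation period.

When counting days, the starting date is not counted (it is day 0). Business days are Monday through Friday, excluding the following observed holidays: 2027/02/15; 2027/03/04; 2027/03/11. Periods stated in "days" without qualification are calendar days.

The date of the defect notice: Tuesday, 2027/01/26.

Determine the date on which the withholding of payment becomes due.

2027/02/12

The last day of the remediation period: 8 calendar days after 2027/01/26 is 2027/02/03.
From Wednesday, 2027/02/03, 7 business days (Feb 4, Feb 5, Feb 8, Feb 9, Feb 10, Feb 11, Feb 12, skipping weekends) brings us to Friday, 2027/02/12, which is the date on which the withholding of payment becomes due.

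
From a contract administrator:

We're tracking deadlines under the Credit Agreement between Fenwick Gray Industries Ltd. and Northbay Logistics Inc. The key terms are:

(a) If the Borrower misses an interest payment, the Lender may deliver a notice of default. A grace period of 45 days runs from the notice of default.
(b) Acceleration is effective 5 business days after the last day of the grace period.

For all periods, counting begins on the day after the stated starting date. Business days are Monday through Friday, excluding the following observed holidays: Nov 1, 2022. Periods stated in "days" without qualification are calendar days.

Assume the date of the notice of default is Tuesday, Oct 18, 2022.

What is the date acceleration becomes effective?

Dec 9, 2022

Adding 45 calendar days to Oct 18, 2022 gives Dec 2, 2022, which is the last day of the grace period.
The date acceleration becomes effective: counting 5 business days from Friday, Dec 2, 2022 (Dec 5, Dec 6, Dec 7, Dec 8, Dec 9, skipping weekends) reaches Friday, Dec 9, 2022.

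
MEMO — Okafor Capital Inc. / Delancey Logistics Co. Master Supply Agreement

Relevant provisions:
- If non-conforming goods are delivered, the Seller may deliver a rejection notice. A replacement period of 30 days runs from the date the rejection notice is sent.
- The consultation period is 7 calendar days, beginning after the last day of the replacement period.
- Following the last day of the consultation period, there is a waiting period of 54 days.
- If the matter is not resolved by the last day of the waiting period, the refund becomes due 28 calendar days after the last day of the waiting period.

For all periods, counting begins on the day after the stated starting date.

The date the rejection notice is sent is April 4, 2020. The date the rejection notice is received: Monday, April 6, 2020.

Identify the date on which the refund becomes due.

August 1, 2020

Adding 30 calendar days to April 4, 2020 gives May 4, 2020, which is the last day of the replacement period.
The last day of the consultation period: May 4, 2020 + 7 days = May 11, 2020.
The last day of the waiting period: 54 calendar days after May 11, 2020 is July 4, 2020.
The date on which the refund becomes due: July 4, 2020 + 28 days = August 1, 2020.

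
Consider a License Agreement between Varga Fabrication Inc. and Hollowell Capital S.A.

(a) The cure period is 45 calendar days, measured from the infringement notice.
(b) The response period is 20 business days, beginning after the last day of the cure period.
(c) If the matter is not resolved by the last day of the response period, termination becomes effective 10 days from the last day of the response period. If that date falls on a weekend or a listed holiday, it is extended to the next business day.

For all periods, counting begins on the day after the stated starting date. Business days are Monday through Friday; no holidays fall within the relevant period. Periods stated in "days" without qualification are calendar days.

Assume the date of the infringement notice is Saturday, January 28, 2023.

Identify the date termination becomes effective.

April 21, 2023

Adding 45 calendar days to January 28, 2023 gives March 14, 2023, which is the last day of the cure period.
The last day of the response period: 20 business days after Tuesday, March 14, 2023, skipping weekends — Mar 15, Mar 16, Mar 17, Mar 20, …, Apr 7, Apr 10, Apr 11 — lands on Tuesday, April 11, 2023.
The date termination becomes effective: April 11, 2023 + 10 days = April 21, 2023. April 21, 2023 is a Friday, so no roll-forward applies.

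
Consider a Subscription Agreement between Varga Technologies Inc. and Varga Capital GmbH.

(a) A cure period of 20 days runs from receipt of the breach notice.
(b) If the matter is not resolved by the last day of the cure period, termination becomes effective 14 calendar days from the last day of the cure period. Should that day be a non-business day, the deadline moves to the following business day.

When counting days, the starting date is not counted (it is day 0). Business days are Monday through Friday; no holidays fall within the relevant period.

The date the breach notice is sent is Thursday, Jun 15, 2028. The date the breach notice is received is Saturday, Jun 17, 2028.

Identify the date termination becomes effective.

Adding 20 calendar days to Jun 17, 2028 gives Jul 7, 2028, which is the last day of the cure period.
The date termination becomes effective: Jul 7, 2028 + 14 days = Jul 21, 2028. Jul 21, 2028 is a Friday, so no roll-forward applies.

Jul 21, 2028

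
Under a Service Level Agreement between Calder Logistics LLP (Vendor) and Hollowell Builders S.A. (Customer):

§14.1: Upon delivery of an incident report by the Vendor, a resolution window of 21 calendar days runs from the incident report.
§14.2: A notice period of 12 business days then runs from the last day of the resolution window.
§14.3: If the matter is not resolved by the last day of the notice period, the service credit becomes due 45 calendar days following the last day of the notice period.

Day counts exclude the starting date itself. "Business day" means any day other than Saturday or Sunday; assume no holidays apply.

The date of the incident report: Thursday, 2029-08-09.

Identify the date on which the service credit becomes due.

Adding 21 calendar days to 2029-08-09 gives 2029-08-30, which is the last day of the resolution window.
The last day of the notice period: counting 12 business days from Thursday, 2029-08-30 (Aug 31, Sep 3, Sep 4, Sep 5, …, Sep 13, Sep 14, Sep 17, skipping weekends) reaches Monday, 2029-09-17.
The date on which the service credit becomes due: 2029-09-17 + 45 days = 2029-11-01.

2029-11-01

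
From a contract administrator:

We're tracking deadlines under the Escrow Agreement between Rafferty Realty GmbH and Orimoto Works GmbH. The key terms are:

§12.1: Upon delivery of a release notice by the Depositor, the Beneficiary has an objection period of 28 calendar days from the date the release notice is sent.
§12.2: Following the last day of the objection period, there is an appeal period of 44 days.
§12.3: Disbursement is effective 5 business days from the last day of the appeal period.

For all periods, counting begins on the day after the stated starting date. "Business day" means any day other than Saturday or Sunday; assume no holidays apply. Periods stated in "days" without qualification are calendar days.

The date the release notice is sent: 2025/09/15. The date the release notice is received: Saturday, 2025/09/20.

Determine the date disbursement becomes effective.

2025/12/03

The last day of the objection period: 28 calendar days after 2025/09/15 is 2025/10/13.
Adding 44 calendar days to 2025/10/13 gives 2025/11/26, which is the last day of the appeal period.
The date disbursement becomes effective: 5 business days after Wednesday, 2025/11/26, skipping weekends — Nov 27, Nov 28, Dec 1, Dec 2, Dec 3 — lands on Wednesday, 2025/12/03.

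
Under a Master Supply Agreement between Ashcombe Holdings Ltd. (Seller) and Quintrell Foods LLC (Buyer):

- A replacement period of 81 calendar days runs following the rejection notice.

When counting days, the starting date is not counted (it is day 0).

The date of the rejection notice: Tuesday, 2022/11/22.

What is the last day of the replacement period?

The last day of the replacement period: 2022/11/22 + 81 days = 2023/02/11.

2023/02/11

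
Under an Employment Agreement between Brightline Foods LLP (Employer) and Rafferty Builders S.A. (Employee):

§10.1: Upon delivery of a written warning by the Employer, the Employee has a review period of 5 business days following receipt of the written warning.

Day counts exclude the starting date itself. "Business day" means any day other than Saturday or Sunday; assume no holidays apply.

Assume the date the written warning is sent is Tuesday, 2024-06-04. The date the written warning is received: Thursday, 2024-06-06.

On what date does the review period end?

The last day of the review period: counting 5 business days from Thursday, 2024-06-06 (Jun 7, Jun 10, Jun 11, Jun 12, Jun 13, skipping weekends) reaches Thursday, 2024-06-13.

2024-06-13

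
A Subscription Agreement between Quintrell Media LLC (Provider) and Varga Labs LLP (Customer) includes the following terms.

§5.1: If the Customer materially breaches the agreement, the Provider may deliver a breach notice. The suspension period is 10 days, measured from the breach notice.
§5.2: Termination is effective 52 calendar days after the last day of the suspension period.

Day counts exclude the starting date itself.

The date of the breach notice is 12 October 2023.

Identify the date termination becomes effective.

The last day of the suspension period: 10 calendar days after 12 October 2023 is 22 October 2023.
The date termination becomes effective: 52 calendar days after 22 October 2023 is 13 December 2023.

13 December 2023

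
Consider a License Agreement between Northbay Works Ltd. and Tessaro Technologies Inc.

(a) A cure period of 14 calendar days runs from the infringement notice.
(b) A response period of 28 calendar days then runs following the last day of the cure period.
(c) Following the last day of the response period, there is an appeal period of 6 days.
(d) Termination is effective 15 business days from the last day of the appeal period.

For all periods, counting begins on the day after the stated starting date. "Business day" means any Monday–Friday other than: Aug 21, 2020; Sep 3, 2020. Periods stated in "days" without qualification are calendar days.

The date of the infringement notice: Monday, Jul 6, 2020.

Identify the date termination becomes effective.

Sep 14, 2020

Adding 14 calendar days to Jul 6, 2020 gives Jul 20, 2020, which is the last day of the cure period.
Adding 28 calendar days to Jul 20, 2020 gives Aug 17, 2020, which is the last day of the response period.
Adding 6 calendar days to Aug 17, 2020 gives Aug 23, 2020, which is the last day of the appeal period.
From Sunday, Aug 23, 2020, 15 business days (Aug 24, Aug 25, Aug 26, Aug 27, …, Sep 10, Sep 11, Sep 14, skipping weekends and the listed holiday on Sep 3) brings us to Monday, Sep 14, 2020, which is the date termination becomes effective.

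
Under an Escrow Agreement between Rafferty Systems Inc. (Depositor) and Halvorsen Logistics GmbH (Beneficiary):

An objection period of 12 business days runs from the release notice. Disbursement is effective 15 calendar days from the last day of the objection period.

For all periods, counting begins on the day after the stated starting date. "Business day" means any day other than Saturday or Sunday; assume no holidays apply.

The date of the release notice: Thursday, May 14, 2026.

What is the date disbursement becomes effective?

Jun 16, 2026

The last day of the objection period: 12 business days after Thursday, May 14, 2026, skipping weekends — May 15, May 18, May 19, May 20, …, May 28, May 29, Jun 1 — lands on Monday, Jun 1, 2026.
The date disbursement becomes effective: 15 calendar days after Jun 1, 2026 is Jun 16, 2026.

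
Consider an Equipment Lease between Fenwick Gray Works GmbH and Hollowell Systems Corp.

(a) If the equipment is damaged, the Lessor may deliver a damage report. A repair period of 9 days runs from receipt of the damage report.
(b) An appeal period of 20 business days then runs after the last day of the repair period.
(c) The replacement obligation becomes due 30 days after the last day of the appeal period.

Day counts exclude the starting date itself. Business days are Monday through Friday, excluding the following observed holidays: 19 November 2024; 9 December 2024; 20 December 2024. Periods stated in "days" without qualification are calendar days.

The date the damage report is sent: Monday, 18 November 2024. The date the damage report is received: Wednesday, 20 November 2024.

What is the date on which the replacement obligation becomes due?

30 January 2025

The last day of the repair period: 20 November 2024 + 9 days = 29 November 2024.
From Friday, 29 November 2024, 20 business days (Dec 2, Dec 3, Dec 4, Dec 5, …, Dec 27, Dec 30, Dec 31, skipping weekends and the listed holidays on Dec 9, Dec 20) brings us to Tuesday, 31 December 2024, which is the last day of the appeal period.
The date on which the replacement obligation becomes due: 30 calendar days after 31 December 2024 is 30 January 2025.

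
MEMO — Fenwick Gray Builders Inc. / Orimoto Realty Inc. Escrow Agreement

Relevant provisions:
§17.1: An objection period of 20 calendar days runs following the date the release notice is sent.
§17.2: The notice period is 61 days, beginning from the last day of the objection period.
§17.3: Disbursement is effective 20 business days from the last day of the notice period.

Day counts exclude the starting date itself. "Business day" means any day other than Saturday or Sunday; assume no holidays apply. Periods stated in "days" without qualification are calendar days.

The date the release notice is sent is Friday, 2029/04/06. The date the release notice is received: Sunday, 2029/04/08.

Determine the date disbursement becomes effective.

2029/07/24

Adding 20 calendar days to 2029/04/06 gives 2029/04/26, which is the last day of the objection period.
The last day of the notice period: 61 calendar days after 2029/04/26 is 2029/06/26.
From Tuesday, 2029/06/26, 20 business days (Jun 27, Jun 28, Jun 29, Jul 2, …, Jul 20, Jul 23, Jul 24, skipping weekends) brings us to Tuesday, 2029/07/24, which is the date disbursement becomes effective.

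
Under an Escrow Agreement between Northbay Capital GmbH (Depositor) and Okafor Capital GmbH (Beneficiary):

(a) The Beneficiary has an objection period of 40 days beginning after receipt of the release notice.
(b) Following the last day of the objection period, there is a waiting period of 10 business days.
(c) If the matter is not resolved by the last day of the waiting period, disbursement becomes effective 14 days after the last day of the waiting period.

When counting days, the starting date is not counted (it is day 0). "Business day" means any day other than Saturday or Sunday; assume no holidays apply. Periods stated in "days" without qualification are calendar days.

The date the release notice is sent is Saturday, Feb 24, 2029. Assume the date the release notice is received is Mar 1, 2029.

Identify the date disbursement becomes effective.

The last day of the objection period: Mar 1, 2029 + 40 days = Apr 10, 2029.
The last day of the waiting period: 10 business days after Tuesday, Apr 10, 2029, skipping weekends — Apr 11, Apr 12, Apr 13, Apr 16, Apr 17, Apr 18, Apr 19, Apr 20, Apr 23, Apr 24 — lands on Tuesday, Apr 24, 2029.
The date disbursement becomes effective: Apr 24, 2029 + 14 days = May 8, 2029.

May 8, 2029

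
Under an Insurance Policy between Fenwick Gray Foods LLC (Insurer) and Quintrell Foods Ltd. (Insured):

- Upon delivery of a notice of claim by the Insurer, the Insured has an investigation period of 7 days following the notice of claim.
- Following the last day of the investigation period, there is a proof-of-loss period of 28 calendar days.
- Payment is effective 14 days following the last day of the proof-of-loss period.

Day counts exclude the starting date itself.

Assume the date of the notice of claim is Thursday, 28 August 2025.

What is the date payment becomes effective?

16 October 2025

The last day of the investigation period: 7 calendar days after 28 August 2025 is 4 September 2025.
The last day of the proof-of-loss period: 4 September 2025 + 28 days = 2 October 2025.
Adding 14 calendar days to 2 October 2025 gives 16 October 2025, which is the date payment becomes effective.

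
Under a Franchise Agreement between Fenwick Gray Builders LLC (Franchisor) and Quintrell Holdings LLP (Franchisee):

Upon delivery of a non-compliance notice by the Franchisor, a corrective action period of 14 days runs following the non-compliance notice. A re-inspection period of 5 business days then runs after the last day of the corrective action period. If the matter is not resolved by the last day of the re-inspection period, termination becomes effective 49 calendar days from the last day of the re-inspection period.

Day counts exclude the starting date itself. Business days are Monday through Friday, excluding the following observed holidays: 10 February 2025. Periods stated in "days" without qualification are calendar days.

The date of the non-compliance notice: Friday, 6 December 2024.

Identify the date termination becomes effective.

Adding 14 calendar days to 6 December 2024 gives 20 December 2024, which is the last day of the corrective action period.
From Friday, 20 December 2024, 5 business days (Dec 23, Dec 24, Dec 25, Dec 26, Dec 27, skipping weekends) brings us to Friday, 27 December 2024, which is the last day of the re-inspection period.
The date termination becomes effective: 27 December 2024 + 49 days = 14 February 2025.

14 February 2025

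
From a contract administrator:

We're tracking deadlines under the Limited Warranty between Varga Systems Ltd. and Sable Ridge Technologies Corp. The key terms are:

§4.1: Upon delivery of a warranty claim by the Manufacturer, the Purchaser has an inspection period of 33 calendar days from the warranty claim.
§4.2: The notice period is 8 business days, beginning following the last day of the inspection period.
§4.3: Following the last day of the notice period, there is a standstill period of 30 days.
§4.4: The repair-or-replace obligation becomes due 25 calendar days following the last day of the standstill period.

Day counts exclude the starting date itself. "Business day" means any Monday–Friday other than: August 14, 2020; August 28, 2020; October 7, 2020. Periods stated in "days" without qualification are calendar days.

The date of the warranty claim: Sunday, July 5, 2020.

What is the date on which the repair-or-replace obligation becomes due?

Adding 33 calendar days to July 5, 2020 gives August 7, 2020, which is the last day of the inspection period.
From Friday, August 7, 2020, 8 business days (Aug 10, Aug 11, Aug 12, Aug 13, Aug 17, Aug 18, Aug 19, Aug 20, skipping weekends and the listed holiday on Aug 14) brings us to Thursday, August 20, 2020, which is the last day of the notice period.
Adding 30 calendar days to August 20, 2020 gives September 19, 2020, which is the last day of the standstill period.
Adding 25 calendar days to September 19, 2020 gives October 14, 2020, which is the date on which the repair-or-replace obligation becomes due.

October 14, 2020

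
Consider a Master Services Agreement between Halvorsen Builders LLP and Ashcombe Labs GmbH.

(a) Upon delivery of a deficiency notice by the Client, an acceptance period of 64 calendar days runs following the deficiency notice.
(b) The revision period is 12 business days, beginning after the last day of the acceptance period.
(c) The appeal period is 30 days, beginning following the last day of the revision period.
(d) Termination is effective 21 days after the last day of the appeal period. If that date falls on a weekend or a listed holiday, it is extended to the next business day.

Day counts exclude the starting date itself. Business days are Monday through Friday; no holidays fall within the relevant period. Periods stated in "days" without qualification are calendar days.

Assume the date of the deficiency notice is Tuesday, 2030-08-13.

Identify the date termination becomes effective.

Adding 64 calendar days to 2030-08-13 gives 2030-10-16, which is the last day of the acceptance period.
The last day of the revision period: counting 12 business days from Wednesday, 2030-10-16 (Oct 17, Oct 18, Oct 21, Oct 22, …, Oct 30, Oct 31, Nov 1, skipping weekends) reaches Friday, 2030-11-01.
The last day of the appeal period: 30 calendar days after 2030-11-01 is 2030-12-01.
The date termination becomes effective: 2030-12-01 + 21 days = 2030-12-22. That falls on a Sunday, so it rolls to the next business day, Monday, 2030-12-23.

2030-12-23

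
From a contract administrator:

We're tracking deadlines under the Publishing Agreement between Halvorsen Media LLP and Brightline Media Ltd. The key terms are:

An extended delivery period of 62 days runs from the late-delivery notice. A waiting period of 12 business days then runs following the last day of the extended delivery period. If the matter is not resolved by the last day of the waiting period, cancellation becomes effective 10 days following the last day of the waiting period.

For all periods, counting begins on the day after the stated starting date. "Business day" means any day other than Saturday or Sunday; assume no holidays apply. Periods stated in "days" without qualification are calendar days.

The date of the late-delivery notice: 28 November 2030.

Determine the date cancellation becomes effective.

The last day of the extended delivery period: 28 November 2030 + 62 days = 29 January 2031.
From Wednesday, 29 January 2031, 12 business days (Jan 30, Jan 31, Feb 3, Feb 4, …, Feb 12, Feb 13, Feb 14, skipping weekends) brings us to Friday, 14 February 2031, which is the last day of the waiting period.
The date cancellation becomes effective: 14 February 2031 + 10 days = 24 February 2031.

24 February 2031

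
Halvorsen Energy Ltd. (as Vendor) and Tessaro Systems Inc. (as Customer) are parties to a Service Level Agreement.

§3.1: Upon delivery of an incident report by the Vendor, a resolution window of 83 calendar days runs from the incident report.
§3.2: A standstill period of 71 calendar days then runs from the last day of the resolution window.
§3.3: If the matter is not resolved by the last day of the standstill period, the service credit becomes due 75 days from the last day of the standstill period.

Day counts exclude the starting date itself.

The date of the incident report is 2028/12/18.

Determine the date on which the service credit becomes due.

2029/08/04

Adding 83 calendar days to 2028/12/18 gives 2029/03/11, which is the last day of the resolution window.
The last day of the standstill period: 2029/03/11 + 71 days = 2029/05/21.
Adding 75 calendar days to 2029/05/21 gives 2029/08/04, which is the date on which the service credit becomes due.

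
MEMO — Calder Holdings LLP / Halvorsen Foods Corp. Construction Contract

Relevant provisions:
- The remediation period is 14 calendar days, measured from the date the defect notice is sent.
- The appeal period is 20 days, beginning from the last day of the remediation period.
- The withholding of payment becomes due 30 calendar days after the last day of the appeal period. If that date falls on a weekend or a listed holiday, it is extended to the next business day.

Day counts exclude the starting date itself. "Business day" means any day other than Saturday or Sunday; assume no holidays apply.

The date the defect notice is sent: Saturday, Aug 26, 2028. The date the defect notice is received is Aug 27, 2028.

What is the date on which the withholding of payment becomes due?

The last day of the remediation period: Aug 26, 2028 + 14 days = Sep 9, 2028.
Adding 20 calendar days to Sep 9, 2028 gives Sep 29, 2028, which is the last day of the appeal period.
Adding 30 calendar days to Sep 29, 2028 gives Oct 29, 2028, which is the date on which the withholding of payment becomes due. That falls on a Sunday, so it rolls to the next business day, Monday, Oct 30, 2028.

Oct 30, 2028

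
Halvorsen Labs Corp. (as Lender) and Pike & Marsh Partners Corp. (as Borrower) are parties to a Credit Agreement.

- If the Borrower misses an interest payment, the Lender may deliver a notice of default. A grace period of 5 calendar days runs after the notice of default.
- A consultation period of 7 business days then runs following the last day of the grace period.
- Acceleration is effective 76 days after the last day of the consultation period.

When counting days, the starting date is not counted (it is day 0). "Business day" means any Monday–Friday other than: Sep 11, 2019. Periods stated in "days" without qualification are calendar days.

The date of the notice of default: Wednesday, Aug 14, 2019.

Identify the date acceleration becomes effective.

Nov 12, 2019

The last day of the grace period: 5 calendar days after Aug 14, 2019 is Aug 19, 2019.
The last day of the consultation period: 7 business days after Monday, Aug 19, 2019, skipping weekends — Aug 20, Aug 21, Aug 22, Aug 23, Aug 26, Aug 27, Aug 28 — lands on Wednesday, Aug 28, 2019.
The date acceleration becomes effective: Aug 28, 2019 + 76 days = Nov 12, 2019.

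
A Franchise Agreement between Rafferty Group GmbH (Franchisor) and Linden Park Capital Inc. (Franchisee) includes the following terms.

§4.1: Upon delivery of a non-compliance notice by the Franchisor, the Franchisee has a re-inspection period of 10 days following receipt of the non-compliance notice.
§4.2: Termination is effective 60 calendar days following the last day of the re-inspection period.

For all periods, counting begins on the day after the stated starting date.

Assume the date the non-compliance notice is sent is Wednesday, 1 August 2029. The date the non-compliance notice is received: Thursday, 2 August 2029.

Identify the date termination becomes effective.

Adding 10 calendar days to 2 August 2029 gives 12 August 2029, which is the last day of the re-inspection period.
Adding 60 calendar days to 12 August 2029 gives 11 October 2029, which is the date termination becomes effective.

11 October 2029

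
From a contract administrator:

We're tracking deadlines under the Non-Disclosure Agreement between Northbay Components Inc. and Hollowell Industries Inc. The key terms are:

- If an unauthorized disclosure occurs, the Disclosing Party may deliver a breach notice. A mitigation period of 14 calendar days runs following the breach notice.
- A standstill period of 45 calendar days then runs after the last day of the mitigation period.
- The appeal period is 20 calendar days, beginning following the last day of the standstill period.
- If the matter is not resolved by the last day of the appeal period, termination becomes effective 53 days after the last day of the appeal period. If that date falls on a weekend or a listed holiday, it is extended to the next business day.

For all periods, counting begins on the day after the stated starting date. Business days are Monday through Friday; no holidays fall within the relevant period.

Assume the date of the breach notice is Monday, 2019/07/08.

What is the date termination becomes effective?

Adding 14 calendar days to 2019/07/08 gives 2019/07/22, which is the last day of the mitigation period.
The last day of the standstill period: 45 calendar days after 2019/07/22 is 2019/09/05.
The last day of the appeal period: 2019/09/05 + 20 days = 2019/09/25.
The date termination becomes effective: 2019/09/25 + 53 days = 2019/11/17. That falls on a Sunday, so it rolls to the next business day, Monday, 2019/11/18.

2019/11/18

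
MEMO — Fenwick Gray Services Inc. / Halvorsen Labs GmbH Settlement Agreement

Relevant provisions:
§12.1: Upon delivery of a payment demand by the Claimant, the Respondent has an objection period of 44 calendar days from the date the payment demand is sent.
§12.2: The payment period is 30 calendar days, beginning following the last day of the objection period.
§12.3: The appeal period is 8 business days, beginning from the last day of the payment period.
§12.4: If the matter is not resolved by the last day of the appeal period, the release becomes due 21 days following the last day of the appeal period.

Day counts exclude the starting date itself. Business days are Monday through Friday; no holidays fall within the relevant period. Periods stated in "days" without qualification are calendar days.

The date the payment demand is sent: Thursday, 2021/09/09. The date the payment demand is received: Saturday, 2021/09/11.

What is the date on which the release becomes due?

2021/12/23

The last day of the objection period: 2021/09/09 + 44 days = 2021/10/23.
The last day of the payment period: 30 calendar days after 2021/10/23 is 2021/11/22.
The last day of the appeal period: 8 business days after Monday, 2021/11/22, skipping weekends — Nov 23, Nov 24, Nov 25, Nov 26, Nov 29, Nov 30, Dec 1, Dec 2 — lands on Thursday, 2021/12/02.
Adding 21 calendar days to 2021/12/02 gives 2021/12/23, which is the date on which the release becomes due.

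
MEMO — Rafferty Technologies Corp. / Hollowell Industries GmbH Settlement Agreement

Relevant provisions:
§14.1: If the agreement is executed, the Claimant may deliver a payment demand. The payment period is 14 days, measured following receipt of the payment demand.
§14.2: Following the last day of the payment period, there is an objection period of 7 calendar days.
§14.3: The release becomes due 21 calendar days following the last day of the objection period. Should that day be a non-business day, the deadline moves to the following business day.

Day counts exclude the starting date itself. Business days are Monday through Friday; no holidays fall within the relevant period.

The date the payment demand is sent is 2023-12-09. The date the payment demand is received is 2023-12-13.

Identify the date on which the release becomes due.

2024-01-24

The last day of the payment period: 2023-12-13 + 14 days = 2023-12-27.
The last day of the objection period: 2023-12-27 + 7 days = 2024-01-03.
The date on which the release becomes due: 2024-01-03 + 21 days = 2024-01-24. 2024-01-24 is a Wednesday, so no roll-forward applies.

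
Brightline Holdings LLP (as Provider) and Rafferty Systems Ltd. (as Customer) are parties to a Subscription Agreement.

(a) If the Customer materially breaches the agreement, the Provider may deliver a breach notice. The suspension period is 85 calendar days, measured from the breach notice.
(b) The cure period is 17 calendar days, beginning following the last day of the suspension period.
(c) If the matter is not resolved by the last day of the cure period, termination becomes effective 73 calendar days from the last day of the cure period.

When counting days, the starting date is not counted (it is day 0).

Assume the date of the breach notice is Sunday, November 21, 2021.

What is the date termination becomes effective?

The last day of the suspension period: November 21, 2021 + 85 days = February 14, 2022.
The last day of the cure period: February 14, 2022 + 17 days = March 3, 2022.
The date termination becomes effective: 73 calendar days after March 3, 2022 is May 15, 2022.

May 15, 2022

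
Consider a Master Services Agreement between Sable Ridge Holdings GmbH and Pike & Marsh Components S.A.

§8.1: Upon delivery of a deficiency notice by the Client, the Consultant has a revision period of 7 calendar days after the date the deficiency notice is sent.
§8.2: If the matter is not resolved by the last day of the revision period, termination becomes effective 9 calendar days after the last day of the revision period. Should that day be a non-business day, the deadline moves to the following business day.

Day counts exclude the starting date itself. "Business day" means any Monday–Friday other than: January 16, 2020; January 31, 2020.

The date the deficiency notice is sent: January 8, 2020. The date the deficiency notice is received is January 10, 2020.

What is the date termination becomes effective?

January 24, 2020

Adding 7 calendar days to January 8, 2020 gives January 15, 2020, which is the last day of the revision period.
The date termination becomes effective: 9 calendar days after January 15, 2020 is January 24, 2020. January 24, 2020 is a Friday and is not a listed holiday, so no roll-forward applies.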